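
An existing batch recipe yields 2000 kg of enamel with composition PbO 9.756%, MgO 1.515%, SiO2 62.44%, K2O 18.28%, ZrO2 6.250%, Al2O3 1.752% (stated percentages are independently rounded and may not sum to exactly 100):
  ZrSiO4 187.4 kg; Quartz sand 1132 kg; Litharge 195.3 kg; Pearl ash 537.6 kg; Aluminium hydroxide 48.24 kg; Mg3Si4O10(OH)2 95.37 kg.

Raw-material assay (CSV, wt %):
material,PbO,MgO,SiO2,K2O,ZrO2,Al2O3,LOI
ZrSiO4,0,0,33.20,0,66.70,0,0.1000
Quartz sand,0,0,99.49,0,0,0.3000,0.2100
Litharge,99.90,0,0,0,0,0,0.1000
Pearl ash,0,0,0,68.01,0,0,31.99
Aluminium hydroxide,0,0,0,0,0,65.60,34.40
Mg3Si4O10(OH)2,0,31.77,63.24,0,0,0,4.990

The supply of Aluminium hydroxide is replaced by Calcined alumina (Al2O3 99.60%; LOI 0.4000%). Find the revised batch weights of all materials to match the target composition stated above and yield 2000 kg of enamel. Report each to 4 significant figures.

The intermediate values are displayed, with 4-significant-figure rounding, in the working; exact precision is carried at each step; every reported figure takes a single rounding; the derived quantities, including the totals, net glass mass, the six compositions, the yield, ignition loss, are recomputed from the weighed amounts for 2000 kg of glass at full precision, as given in either problem or answer.
The oxide mass targets at 2000 kg enamel:
  PbO: 9.756% × 2000 = 195.1 kg
  MgO: 1.515% × 2000 = 30.30 kg
  SiO2: 62.44% × 2000 = 1249 kg
  K2O: 18.28% × 2000 = 365.6 kg
  ZrO2: 6.250% × 2000 = 125.0 kg
  Al2O3: 1.752% × 2000 = 35.04 kg
Checking each oxide sum working from each reported weight, relative to the basis at hand (target by target, the sums agree modulo rounding of the values):
  PbO: 195.3·0.9990 = 195.1 kg (target 195.1 kg)
  MgO: 95.37·0.3177 = 30.30 kg (target 30.30 kg)
  SiO2: 187.4·0.3320 + 1132·0.9949 + 95.37·0.6324 = 1249 kg (target 1249 kg)
  K2O: 537.6·0.6801 = 365.6 kg (target 365.6 kg)
  ZrO2: 187.4·0.6670 = 125.0 kg (target 125.0 kg)
  Al2O3: 1132·0.003000 + 31.77·0.9960 = 35.04 kg (target 35.04 kg)
Glass-mass bookkeeping: Σ batch − LOI loss = 2000 kg (targets for the oxides total 2000 kg; stated basis 2000 kg — differing by rounding only).
Summing the batch: Σ batch = 2179 kg; loss to ignition Σ batch·LOI = 179.6 kg; yield: glass divided by total = 91.76%.

Revised batch per 2000 kg enamel:
  ZrSiO4: 187.4 kg
  Quartz sand: 1132 kg
  Litharge: 195.3 kg
  Pearl ash: 537.6 kg
  Calcined alumina: 31.77 kg
  Mg3Si4O10(OH)2: 95.37 kg
Total batch = 2179 kg; LOI loss = 179.6 kg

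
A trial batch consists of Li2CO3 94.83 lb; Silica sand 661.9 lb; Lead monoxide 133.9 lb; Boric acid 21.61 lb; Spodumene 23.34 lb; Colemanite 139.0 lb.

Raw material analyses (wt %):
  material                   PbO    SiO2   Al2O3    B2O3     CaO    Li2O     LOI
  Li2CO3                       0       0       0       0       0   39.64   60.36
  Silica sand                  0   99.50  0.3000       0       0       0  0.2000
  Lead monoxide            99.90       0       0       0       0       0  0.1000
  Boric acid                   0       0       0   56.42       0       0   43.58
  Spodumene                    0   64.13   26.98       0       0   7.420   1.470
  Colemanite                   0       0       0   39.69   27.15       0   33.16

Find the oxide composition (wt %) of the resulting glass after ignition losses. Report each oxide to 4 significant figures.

Each numeric step maintains full precision at each step. Intermediates are displayed (rounded to 4 significant figures) when written out; a single rounding yields every reported result; derived quantities, which include six oxide percentages, net glass mass, totals, yield, ignition loss, are computed at full float precision, as written in the question or the answer, from the weighed amounts per 960.0 lb of glass.
Oxide-by-oxide delivered mass:
  PbO: 133.9·0.9990 = 133.8 lb
  SiO2: 661.9·0.9950 + 23.34·0.6413 = 673.6 lb
  Al2O3: 661.9·0.003000 + 23.34·0.2698 = 8.283 lb
  B2O3: 21.61·0.5642 + 139.0·0.3969 = 67.36 lb
  CaO: 139.0·0.2715 = 37.74 lb
  Li2O: 94.83·0.3964 + 23.34·0.07420 = 39.32 lb
LOI: 94.83·0.6036 + 661.9·0.002000 + 133.9·0.001000 + 21.61·0.4358 + 23.34·0.01470 + 139.0·0.3316 = 114.6 lb
Glass = total batch minus LOI = 1075 − 114.6 = 960.0 lb (matching Σ of the oxides)
wt %: oxide over glass, times 100

Glass mass = 960.0 lb (batch 1075 − LOI 114.6).
Composition: PbO 13.93%, SiO2 70.16%, Al2O3 0.8628%, B2O3 7.017%, CaO 3.931%, Li2O 4.096%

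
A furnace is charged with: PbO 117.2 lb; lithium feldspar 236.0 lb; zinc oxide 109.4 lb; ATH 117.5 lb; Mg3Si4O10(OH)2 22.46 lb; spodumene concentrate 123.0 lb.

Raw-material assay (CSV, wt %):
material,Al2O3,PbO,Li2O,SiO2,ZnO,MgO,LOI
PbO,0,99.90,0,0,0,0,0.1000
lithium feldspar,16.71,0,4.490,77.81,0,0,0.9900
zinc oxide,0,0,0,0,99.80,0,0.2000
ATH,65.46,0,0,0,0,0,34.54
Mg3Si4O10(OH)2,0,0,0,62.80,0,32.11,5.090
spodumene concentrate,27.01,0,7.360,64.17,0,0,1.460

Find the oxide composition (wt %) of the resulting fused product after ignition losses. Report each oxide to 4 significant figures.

Glass mass = 679.4 lb (batch 725.6 − LOI 46.20).
Composition: Al2O3 22.02%, PbO 17.23%, Li2O 2.892%, SiO2 40.72%, ZnO 16.07%, MgO 1.062%

The intermediate values are printed, rounded to four significant digits, between the steps — all arithmetic runs at full float precision from start to finish; each reported number takes a single rounding; derived quantities, including the six compositions, ignition loss, net glass mass, the yield, totals, are carried from the weighed amounts on 679.4 lb of glass at full float precision, exactly as printed in the problem or answer text.
What the batch supplies per oxide:
  Al2O3: 236.0·0.1671 + 117.5·0.6546 + 123.0·0.2701 = 149.6 lb
  PbO: 117.2·0.9990 = 117.1 lb
  Li2O: 236.0·0.04490 + 123.0·0.07360 = 19.65 lb
  SiO2: 236.0·0.7781 + 22.46·0.6280 + 123.0·0.6417 = 276.7 lb
  ZnO: 109.4·0.9980 = 109.2 lb
  MgO: 22.46·0.3211 = 7.212 lb
LOI: 117.2·0.001000 + 236.0·0.009900 + 109.4·0.002000 + 117.5·0.3454 + 22.46·0.05090 + 123.0·0.01460 = 46.20 lb
Glass = total batch minus LOI = 725.6 − 46.20 = 679.4 lb (the oxide masses sum to this)
wt %: oxide over glass, times 100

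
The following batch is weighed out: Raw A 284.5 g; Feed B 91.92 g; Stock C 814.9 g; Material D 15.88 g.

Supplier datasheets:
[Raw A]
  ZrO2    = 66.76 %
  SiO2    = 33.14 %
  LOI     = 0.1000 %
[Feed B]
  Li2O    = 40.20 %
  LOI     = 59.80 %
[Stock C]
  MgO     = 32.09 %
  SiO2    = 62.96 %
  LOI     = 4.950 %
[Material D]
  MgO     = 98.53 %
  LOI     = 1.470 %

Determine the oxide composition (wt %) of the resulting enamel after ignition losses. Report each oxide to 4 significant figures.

Glass mass = 1111 g (batch 1207 − LOI 95.82).
Composition: MgO 24.94%, ZrO2 17.09%, Li2O 3.325%, SiO2 54.65%

Mid-chain values appear rounded to four significant digits across the worked steps; every computation runs at exact precision through the solve — every reported value sees exactly one rounding. All derived quantities, which include the yield, glass mass, the four compositions, the totals, ignition loss, are rebuilt at full float precision, exactly as printed in either problem or answer, using the weight values on 1111 g of glass.
Mass of each oxide from the mix:
  MgO: 814.9·0.3209 + 15.88·0.9853 = 277.1 g
  ZrO2: 284.5·0.6676 = 189.9 g
  Li2O: 91.92·0.4020 = 36.95 g
  SiO2: 284.5·0.3314 + 814.9·0.6296 = 607.3 g
LOI: 284.5·0.001000 + 91.92·0.5980 + 814.9·0.04950 + 15.88·0.01470 = 95.82 g
Glass = total batch minus LOI = 1207 − 95.82 = 1111 g (matching Σ of the oxides)
each wt % is 100 × oxide ÷ glass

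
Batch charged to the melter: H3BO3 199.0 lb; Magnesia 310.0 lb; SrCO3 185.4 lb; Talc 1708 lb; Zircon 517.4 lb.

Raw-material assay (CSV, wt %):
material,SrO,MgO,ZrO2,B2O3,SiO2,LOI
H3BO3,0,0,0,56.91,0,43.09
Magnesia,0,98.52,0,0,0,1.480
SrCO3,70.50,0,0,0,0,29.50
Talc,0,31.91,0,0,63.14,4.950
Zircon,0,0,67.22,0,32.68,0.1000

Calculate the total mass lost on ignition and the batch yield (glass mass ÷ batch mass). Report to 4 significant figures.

Rounding to four significant digits applies to every working value as displayed — the whole derivation carries exact precision through the solve; each reported figure is rounded a single time. The derived quantities, including the yield, totals, net glass mass, LOI, five oxide percentages, are carried from the batch weights for 2690 lb of glass in full precision, exactly as shown in problem or answer.
Loss on ignition, line by line:
  H3BO3: 199.0 × 0.4309 = 85.75 lb
  Magnesia: 310.0 × 0.01480 = 4.588 lb
  SrCO3: 185.4 × 0.2950 = 54.69 lb
  Talc: 1708 × 0.04950 = 84.55 lb
  Zircon: 517.4 × 0.001000 = 0.5174 lb
Total LOI = 230.1 lb
Glass = batch − LOI = 2920 − 230.1 = 2690 lb

LOI loss = 230.1 lb; glass = 2690 lb; yield = 92.12%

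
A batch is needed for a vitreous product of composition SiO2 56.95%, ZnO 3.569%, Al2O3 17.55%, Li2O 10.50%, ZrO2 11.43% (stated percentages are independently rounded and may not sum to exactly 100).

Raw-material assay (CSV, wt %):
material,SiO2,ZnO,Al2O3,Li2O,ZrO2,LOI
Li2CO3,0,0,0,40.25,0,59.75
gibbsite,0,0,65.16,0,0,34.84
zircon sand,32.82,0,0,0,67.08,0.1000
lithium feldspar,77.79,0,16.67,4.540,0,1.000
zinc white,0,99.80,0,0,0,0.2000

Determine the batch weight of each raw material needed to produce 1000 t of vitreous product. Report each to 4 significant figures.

The working math carries full precision at all times. Intermediates are displayed rounded to 4 significant digits at each printed step. Every reported value includes exactly one rounding; the derived quantities, which include totals, ignition loss, glass mass, yield, the five compositions, are carried in full precision, as given in problem or answer, from the weighed amounts at 1000 t of glass.
The oxide mass targets at 1000 t vitreous product:
  SiO2: 56.95% × 1000 = 569.5 t
  ZnO: 3.569% × 1000 = 35.69 t
  Al2O3: 17.55% × 1000 = 175.5 t
  Li2O: 10.50% × 1000 = 105.0 t
  ZrO2: 11.43% × 1000 = 114.3 t
Balance tally, oxide-wise, on the weights just shown, against the basis in use (delivered sums recover each target net of answer rounding effects):
  SiO2: 170.4·0.3282 + 660.2·0.7779 = 569.5 t (target 569.5 t)
  ZnO: 35.76·0.9980 = 35.69 t (target 35.69 t)
  Al2O3: 100.4·0.6516 + 660.2·0.1667 = 175.5 t (target 175.5 t)
  Li2O: 186.4·0.4025 + 660.2·0.04540 = 105.0 t (target 105.0 t)
  ZrO2: 170.4·0.6708 = 114.3 t (target 114.3 t)
Auditing the glass mass value: total charge less LOI = 1000 t (the targets, summed, come to 1000 t; versus the stated basis of 1000 t — a pure rounding effect).
Batch grand total — Σ batch = 1153 t; Σ batch·LOI gives LOI loss = 153.2 t; yield: glass divided by total = 86.72%.

Batch per 1000 t vitreous product:
  Li2CO3: 186.4 t
  gibbsite: 100.4 t
  zircon sand: 170.4 t
  lithium feldspar: 660.2 t
  zinc white: 35.76 t
Total batch = 1153 t; LOI loss = 153.2 t; yield = 86.72%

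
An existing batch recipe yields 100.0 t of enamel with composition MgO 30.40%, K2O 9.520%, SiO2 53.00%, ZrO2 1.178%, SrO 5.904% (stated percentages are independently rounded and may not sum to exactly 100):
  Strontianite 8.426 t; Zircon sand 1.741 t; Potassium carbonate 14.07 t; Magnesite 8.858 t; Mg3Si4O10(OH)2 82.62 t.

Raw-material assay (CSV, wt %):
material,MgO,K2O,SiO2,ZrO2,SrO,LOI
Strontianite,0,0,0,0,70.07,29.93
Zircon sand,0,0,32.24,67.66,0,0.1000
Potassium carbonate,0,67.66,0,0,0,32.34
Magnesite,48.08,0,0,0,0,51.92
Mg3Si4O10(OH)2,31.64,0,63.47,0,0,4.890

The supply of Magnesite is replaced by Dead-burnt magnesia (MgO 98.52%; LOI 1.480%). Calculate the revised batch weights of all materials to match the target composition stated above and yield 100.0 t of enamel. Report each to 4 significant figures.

All arithmetic holds full precision from first step to last. Values along the way appear (rounded to 4 significant figures) as written; a single rounding finalizes each reported result. Derived quantities are carried from the batch weights for 100.0 t of glass in full precision (ignition loss, the totals, glass mass, five oxide percentages, the yield) precisely as stated by the problem or the answer.
Oxide-by-oxide targets in 100.0 t enamel:
  MgO: 30.40% × 100.0 = 30.40 t
  K2O: 9.520% × 100.0 = 9.520 t
  SiO2: 53.00% × 100.0 = 53.00 t
  ZrO2: 1.178% × 100.0 = 1.178 t
  SrO: 5.904% × 100.0 = 5.904 t
A balance pass over the oxides, given the weights on record, versus the basis set out (oxide sums agree with the targets modulo rounding of the values):
  MgO: 4.323·0.9852 + 82.62·0.3164 = 30.40 t (target 30.40 t)
  K2O: 14.07·0.6766 = 9.520 t (target 9.520 t)
  SiO2: 1.741·0.3224 + 82.62·0.6347 = 53.00 t (target 53.00 t)
  ZrO2: 1.741·0.6766 = 1.178 t (target 1.178 t)
  SrO: 8.426·0.7007 = 5.904 t (target 5.904 t)
Glass mass check: the batch minus its LOI: 100.0 t (targets for the oxides total 100.0 t; against the stated basis, 100.0 t — a pure rounding effect).
Batch total: Σ batch = 111.2 t; loss to ignition Σ batch·LOI = 11.18 t; as yield: glass ÷ batch → 89.95%.

Revised batch per 100.0 t enamel:
  Strontianite: 8.426 t
  Zircon sand: 1.741 t
  Potassium carbonate: 14.07 t
  Dead-burnt magnesia: 4.323 t
  Mg3Si4O10(OH)2: 82.62 t
Total batch = 111.2 t; LOI loss = 11.18 t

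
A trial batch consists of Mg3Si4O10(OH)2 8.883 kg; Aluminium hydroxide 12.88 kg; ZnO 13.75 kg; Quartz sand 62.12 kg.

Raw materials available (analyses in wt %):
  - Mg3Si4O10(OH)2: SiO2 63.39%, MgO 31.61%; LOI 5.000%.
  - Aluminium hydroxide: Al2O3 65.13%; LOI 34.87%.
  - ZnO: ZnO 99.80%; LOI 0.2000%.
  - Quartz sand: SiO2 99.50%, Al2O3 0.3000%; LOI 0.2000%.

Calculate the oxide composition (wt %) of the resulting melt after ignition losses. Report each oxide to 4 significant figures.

Mid-chain values appear (rounded to 4 significant figures) at each printed step — all internal work maintains exact precision at each step. Each reported value is rounded only once — derived quantities are carried using the weight values at 92.55 kg of glass in exact precision (LOI, four oxide percentages, the yield, glass mass, totals), as written in question or answer.
Per-oxide mass from batch:
  SiO2: 8.883·0.6339 + 62.12·0.9950 = 67.44 kg
  ZnO: 13.75·0.9980 = 13.72 kg
  MgO: 8.883·0.3161 = 2.808 kg
  Al2O3: 12.88·0.6513 + 62.12·0.003000 = 8.575 kg
LOI: 8.883·0.05000 + 12.88·0.3487 + 13.75·0.002000 + 62.12·0.002000 = 5.087 kg
Glass mass = batch − LOI = 97.63 − 5.087 = 92.55 kg (matching Σ of the oxides)
each oxide over glass, ×100, is wt %

Glass mass = 92.55 kg (batch 97.63 − LOI 5.087).
Composition: SiO2 72.87%, ZnO 14.83%, MgO 3.034%, Al2O3 9.266%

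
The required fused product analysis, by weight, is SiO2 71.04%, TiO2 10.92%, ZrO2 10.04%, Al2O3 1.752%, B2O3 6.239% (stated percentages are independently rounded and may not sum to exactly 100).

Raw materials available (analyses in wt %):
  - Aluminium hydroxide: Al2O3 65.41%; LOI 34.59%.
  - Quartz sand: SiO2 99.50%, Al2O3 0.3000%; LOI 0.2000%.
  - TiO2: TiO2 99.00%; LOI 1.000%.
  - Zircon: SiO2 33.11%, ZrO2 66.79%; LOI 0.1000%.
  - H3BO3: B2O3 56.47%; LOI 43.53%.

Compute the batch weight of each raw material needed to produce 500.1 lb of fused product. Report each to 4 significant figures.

Batch per 500.1 lb fused product:
  Aluminium hydroxide: 11.87 lb
  Quartz sand: 332.0 lb
  TiO2: 55.16 lb
  Zircon: 75.18 lb
  H3BO3: 55.25 lb
Total batch = 529.5 lb; LOI loss = 29.45 lb; yield = 94.44%

The whole derivation carries full precision throughout — mid-chain values are printed (rounded to 4 significant digits) alongside each step; exactly one rounding goes into every reported value; derived quantities are recomputed starting from the weights for 500.1 lb of glass in full float precision (the five compositions, the totals, glass mass, the yield, ignition loss) as they appear in problem or answer.
Target masses of each oxide per 500.1 lb fused product:
  SiO2: 71.04% × 500.1 = 355.3 lb
  TiO2: 10.92% × 500.1 = 54.61 lb
  ZrO2: 10.04% × 500.1 = 50.21 lb
  Al2O3: 1.752% × 500.1 = 8.762 lb
  B2O3: 6.239% × 500.1 = 31.20 lb
Checking each oxide sum given the weights on record, per the basis as stated (sums match the target masses given rounding of the digits):
  SiO2: 332.0·0.9950 + 75.18·0.3311 = 355.2 lb (target 355.3 lb)
  TiO2: 55.16·0.9900 = 54.61 lb (target 54.61 lb)
  ZrO2: 75.18·0.6679 = 50.21 lb (target 50.21 lb)
  Al2O3: 11.87·0.6541 + 332.0·0.003000 = 8.760 lb (target 8.762 lb)
  B2O3: 55.25·0.5647 = 31.20 lb (target 31.20 lb)
Auditing the glass mass value: total batch − LOI = 500.0 lb (targets for the oxides total 500.1 lb; the stated basis being 500.1 lb — deltas are rounding alone).
Adding the batch up: Σ batch = 529.5 lb; the LOI term Σ batch·LOI equals 29.45 lb; yield = glass ÷ total batch = 94.44%.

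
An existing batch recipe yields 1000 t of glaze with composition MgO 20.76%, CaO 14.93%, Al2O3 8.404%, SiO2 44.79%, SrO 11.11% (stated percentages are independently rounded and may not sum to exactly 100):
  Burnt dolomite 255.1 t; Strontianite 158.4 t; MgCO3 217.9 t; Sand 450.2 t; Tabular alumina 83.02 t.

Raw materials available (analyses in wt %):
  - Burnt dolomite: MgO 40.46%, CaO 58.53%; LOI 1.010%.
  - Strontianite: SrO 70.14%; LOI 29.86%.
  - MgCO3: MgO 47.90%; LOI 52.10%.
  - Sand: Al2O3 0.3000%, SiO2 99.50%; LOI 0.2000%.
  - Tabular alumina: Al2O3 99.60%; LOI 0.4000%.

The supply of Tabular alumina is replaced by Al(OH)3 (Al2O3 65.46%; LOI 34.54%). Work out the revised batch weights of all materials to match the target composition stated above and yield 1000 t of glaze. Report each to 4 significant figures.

In-progress results are displayed, rounded to four significant figures, when written out. Each numeric step holds full float precision through the solve — a single rounding finalizes each reported figure; all derived quantities, which include totals, net glass mass, LOI, the five compositions, the yield, are computed at exact precision, exactly as printed in the question or the answer, using the weight values at 1000 t of glass.
Per-oxide target masses for 1000 t glaze:
  MgO: 20.76% × 1000 = 207.6 t
  CaO: 14.93% × 1000 = 149.3 t
  Al2O3: 8.404% × 1000 = 84.04 t
  SiO2: 44.79% × 1000 = 447.9 t
  SrO: 11.11% × 1000 = 111.1 t
Verifying the oxide balance working from each reported weight, at the basis given (each sum matches its target mass exact up to rounding of places):
  MgO: 255.1·0.4046 + 217.9·0.4790 = 207.6 t (target 207.6 t)
  CaO: 255.1·0.5853 = 149.3 t (target 149.3 t)
  Al2O3: 450.2·0.003000 + 126.3·0.6546 = 84.03 t (target 84.04 t)
  SiO2: 450.2·0.9950 = 447.9 t (target 447.9 t)
  SrO: 158.4·0.7014 = 111.1 t (target 111.1 t)
Mass balance on the glass: batch total minus LOI = 1000 t (the targets, summed, come to 999.9 t; basis as stated: 1000 t — a pure rounding effect).
Total batch = Σ batch = 1208 t; the LOI term Σ batch·LOI equals 207.9 t; yield = glass ÷ total batch = 82.79%.

Revised batch per 1000 t glaze:
  Burnt dolomite: 255.1 t
  Strontianite: 158.4 t
  MgCO3: 217.9 t
  Sand: 450.2 t
  Al(OH)3: 126.3 t
Total batch = 1208 t; LOI loss = 207.9 t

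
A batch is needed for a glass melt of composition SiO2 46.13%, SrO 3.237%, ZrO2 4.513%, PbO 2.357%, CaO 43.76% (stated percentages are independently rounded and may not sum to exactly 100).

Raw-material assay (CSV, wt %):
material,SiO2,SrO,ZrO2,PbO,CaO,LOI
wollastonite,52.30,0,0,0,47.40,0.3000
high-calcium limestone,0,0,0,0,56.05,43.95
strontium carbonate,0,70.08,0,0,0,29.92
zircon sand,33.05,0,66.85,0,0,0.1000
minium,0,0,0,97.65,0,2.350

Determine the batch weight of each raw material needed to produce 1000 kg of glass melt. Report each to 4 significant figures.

Rounding to 4 significant figures governs each in-between result as printed. Each numeric step maintains full float precision at each step — each reported result undergoes a single rounding — derived quantities are re-derived in exact precision (net glass mass, LOI, the five compositions, the totals, the yield) from the batch weights for 1000 kg of glass exactly as shown in the problem or the answer.
Per-oxide target masses for 1000 kg glass melt:
  SiO2: 46.13% × 1000 = 461.3 kg
  SrO: 3.237% × 1000 = 32.37 kg
  ZrO2: 4.513% × 1000 = 45.13 kg
  PbO: 2.357% × 1000 = 23.57 kg
  CaO: 43.76% × 1000 = 437.6 kg
Checking each oxide sum working from each reported weight, for the quoted basis mass (sum by sum, the targets are met exact up to rounding of places):
  SiO2: 839.4·0.5230 + 67.51·0.3305 = 461.3 kg (target 461.3 kg)
  SrO: 46.19·0.7008 = 32.37 kg (target 32.37 kg)
  ZrO2: 67.51·0.6685 = 45.13 kg (target 45.13 kg)
  PbO: 24.14·0.9765 = 23.57 kg (target 23.57 kg)
  CaO: 839.4·0.4740 + 70.90·0.5605 = 437.6 kg (target 437.6 kg)
Consistency of the glass mass: total batch − LOI = 1000 kg (the Σ of target masses is 1000 kg; against the stated basis, 1000 kg — rounding explains the deltas).
Whole-batch sum: Σ batch = 1048 kg; LOI loss = Σ batch·LOI = 48.13 kg; the yield ratio, glass ÷ batch: 95.41%.

Batch per 1000 kg glass melt:
  wollastonite: 839.4 kg
  high-calcium limestone: 70.90 kg
  strontium carbonate: 46.19 kg
  zircon sand: 67.51 kg
  minium: 24.14 kg
Total batch = 1048 kg; LOI loss = 48.13 kg; yield = 95.41%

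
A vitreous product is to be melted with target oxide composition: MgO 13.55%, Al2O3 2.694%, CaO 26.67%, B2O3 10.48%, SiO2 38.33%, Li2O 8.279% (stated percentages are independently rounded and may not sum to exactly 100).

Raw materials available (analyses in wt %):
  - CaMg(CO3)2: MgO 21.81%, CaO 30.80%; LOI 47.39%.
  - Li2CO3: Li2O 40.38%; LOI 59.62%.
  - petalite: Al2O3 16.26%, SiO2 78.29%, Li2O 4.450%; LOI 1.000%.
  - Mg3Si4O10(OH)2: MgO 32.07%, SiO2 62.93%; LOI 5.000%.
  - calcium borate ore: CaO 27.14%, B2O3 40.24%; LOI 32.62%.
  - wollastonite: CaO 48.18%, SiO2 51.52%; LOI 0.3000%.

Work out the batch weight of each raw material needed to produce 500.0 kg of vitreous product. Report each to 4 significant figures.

Batch per 500.0 kg vitreous product:
  CaMg(CO3)2: 146.5 kg
  Li2CO3: 93.38 kg
  petalite: 82.84 kg
  Mg3Si4O10(OH)2: 111.6 kg
  calcium borate ore: 130.2 kg
  wollastonite: 109.8 kg
Total batch = 674.3 kg; LOI loss = 174.3 kg; yield = 74.15%

The whole derivation runs at full float precision all the way through — intermediates appear with 4-significant-figure rounding in the working. Each reported figure takes exactly one rounding; all derived quantities are rebuilt in exact precision (six oxide percentages, the yield, glass mass, totals, LOI) from the weighed amounts on 500.0 kg of glass, exactly as shown in the question or the answer.
Target masses of each oxide per 500.0 kg vitreous product:
  MgO: 13.55% × 500.0 = 67.75 kg
  Al2O3: 2.694% × 500.0 = 13.47 kg
  CaO: 26.67% × 500.0 = 133.4 kg
  B2O3: 10.48% × 500.0 = 52.40 kg
  SiO2: 38.33% × 500.0 = 191.6 kg
  Li2O: 8.279% × 500.0 = 41.40 kg
Checking each oxide sum applying the batch weights above, for the quoted basis mass (delivered sums recover each target up to rounding of the answer):
  MgO: 146.5·0.2181 + 111.6·0.3207 = 67.74 kg (target 67.75 kg)
  Al2O3: 82.84·0.1626 = 13.47 kg (target 13.47 kg)
  CaO: 146.5·0.3080 + 130.2·0.2714 + 109.8·0.4818 = 133.4 kg (target 133.4 kg)
  B2O3: 130.2·0.4024 = 52.39 kg (target 52.40 kg)
  SiO2: 82.84·0.7829 + 111.6·0.6293 + 109.8·0.5152 = 191.7 kg (target 191.6 kg)
  Li2O: 93.38·0.4038 + 82.84·0.04450 = 41.39 kg (target 41.40 kg)
Glass-mass closure: Σ batch − LOI loss = 500.0 kg (targets for the oxides total 500.0 kg; stated basis 500.0 kg — gaps are rounding artifacts).
Whole-batch sum: Σ batch = 674.3 kg; loss to ignition Σ batch·LOI = 174.3 kg; yield = glass ÷ total batch = 74.15%.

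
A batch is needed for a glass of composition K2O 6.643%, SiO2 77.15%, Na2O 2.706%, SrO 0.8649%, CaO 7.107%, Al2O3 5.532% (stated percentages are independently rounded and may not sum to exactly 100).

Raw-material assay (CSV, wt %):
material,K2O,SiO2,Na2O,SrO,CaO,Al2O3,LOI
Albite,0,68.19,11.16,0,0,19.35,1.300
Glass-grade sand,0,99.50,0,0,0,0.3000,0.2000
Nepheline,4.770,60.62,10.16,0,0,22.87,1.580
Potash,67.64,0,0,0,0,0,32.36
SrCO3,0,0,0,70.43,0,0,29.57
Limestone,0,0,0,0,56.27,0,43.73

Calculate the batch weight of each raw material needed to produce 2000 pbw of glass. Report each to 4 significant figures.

Batch per 2000 pbw glass:
  Albite: 257.3 pbw
  Glass-grade sand: 1222 pbw
  Nepheline: 250.0 pbw
  Potash: 178.8 pbw
  SrCO3: 24.56 pbw
  Limestone: 252.6 pbw
Total batch = 2185 pbw; LOI loss = 185.3 pbw; yield = 91.52%

All internal work carries exact precision through every step; mid-chain values are displayed, rounded to four significant figures, as written; exactly one rounding lands on every reported number — the derived quantities (the yield, net glass mass, ignition loss, six oxide percentages, totals) are computed from the weighed amounts at 2000 pbw of glass in exact precision, as set out in problem or answer.
Target oxide masses per 2000 pbw glass:
  K2O: 6.643% × 2000 = 132.9 pbw
  SiO2: 77.15% × 2000 = 1543 pbw
  Na2O: 2.706% × 2000 = 54.12 pbw
  SrO: 0.8649% × 2000 = 17.30 pbw
  CaO: 7.107% × 2000 = 142.1 pbw
  Al2O3: 5.532% × 2000 = 110.6 pbw
Mass-balance tally per oxide with the batch weights as given, per the basis as stated (every target is met by its sum given rounding of the digits):
  K2O: 250.0·0.04770 + 178.8·0.6764 = 132.9 pbw (target 132.9 pbw)
  SiO2: 257.3·0.6819 + 1222·0.9950 + 250.0·0.6062 = 1543 pbw (target 1543 pbw)
  Na2O: 257.3·0.1116 + 250.0·0.1016 = 54.11 pbw (target 54.12 pbw)
  SrO: 24.56·0.7043 = 17.30 pbw (target 17.30 pbw)
  CaO: 252.6·0.5627 = 142.1 pbw (target 142.1 pbw)
  Al2O3: 257.3·0.1935 + 1222·0.003000 + 250.0·0.2287 = 110.6 pbw (target 110.6 pbw)
The glass-mass cross-check: total batch − LOI = 2000 pbw (the Σ of target masses is 2000 pbw; stated basis 2000 pbw — differing by rounding only).
Total batch = Σ batch = 2185 pbw; ignition loss, Σ(batch × LOI) = 185.3 pbw; the yield ratio, glass ÷ batch: 91.52%.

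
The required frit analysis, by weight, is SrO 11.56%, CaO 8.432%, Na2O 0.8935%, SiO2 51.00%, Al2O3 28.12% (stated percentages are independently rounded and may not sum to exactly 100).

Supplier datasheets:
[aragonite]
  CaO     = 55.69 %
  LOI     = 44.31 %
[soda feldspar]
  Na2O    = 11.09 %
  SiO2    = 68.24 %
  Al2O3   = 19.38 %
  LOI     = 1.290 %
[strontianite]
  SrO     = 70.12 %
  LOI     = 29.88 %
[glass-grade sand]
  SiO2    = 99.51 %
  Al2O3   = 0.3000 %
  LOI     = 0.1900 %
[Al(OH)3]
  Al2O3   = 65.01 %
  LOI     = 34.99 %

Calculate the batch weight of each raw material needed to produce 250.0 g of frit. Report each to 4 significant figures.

Batch per 250.0 g frit:
  aragonite: 37.85 g
  soda feldspar: 20.14 g
  strontianite: 41.22 g
  glass-grade sand: 114.3 g
  Al(OH)3: 101.6 g
Total batch = 315.1 g; LOI loss = 65.11 g; yield = 79.34%

Each numeric step runs at full float precision end to end — values along the way are printed, rounded to four significant figures, across the worked steps — exactly one rounding goes into each reported value — all derived quantities, including ignition loss, yield, the five compositions, glass mass, totals, are re-derived using the weight values for 250.0 g of glass in full precision, precisely as stated by the problem or the answer.
Per-oxide target masses for 250.0 g frit:
  SrO: 11.56% × 250.0 = 28.90 g
  CaO: 8.432% × 250.0 = 21.08 g
  Na2O: 0.8935% × 250.0 = 2.234 g
  SiO2: 51.00% × 250.0 = 127.5 g
  Al2O3: 28.12% × 250.0 = 70.30 g
Mass-balance tally per oxide per the reported batch figures, relative to the basis at hand (summed amounts equal target values inside rounding margins):
  SrO: 41.22·0.7012 = 28.90 g (target 28.90 g)
  CaO: 37.85·0.5569 = 21.08 g (target 21.08 g)
  Na2O: 20.14·0.1109 = 2.234 g (target 2.234 g)
  SiO2: 20.14·0.6824 + 114.3·0.9951 = 127.5 g (target 127.5 g)
  Al2O3: 20.14·0.1938 + 114.3·0.003000 + 101.6·0.6501 = 70.30 g (target 70.30 g)
Glass-mass bookkeeping: net batch after ignition = 250.0 g (oxide target masses add up to 250.0 g; the stated basis being 250.0 g — deltas are rounding alone).
Summing the batch: Σ batch = 315.1 g; LOI loss = Σ batch·LOI = 65.11 g; as yield: glass ÷ batch → 79.34%.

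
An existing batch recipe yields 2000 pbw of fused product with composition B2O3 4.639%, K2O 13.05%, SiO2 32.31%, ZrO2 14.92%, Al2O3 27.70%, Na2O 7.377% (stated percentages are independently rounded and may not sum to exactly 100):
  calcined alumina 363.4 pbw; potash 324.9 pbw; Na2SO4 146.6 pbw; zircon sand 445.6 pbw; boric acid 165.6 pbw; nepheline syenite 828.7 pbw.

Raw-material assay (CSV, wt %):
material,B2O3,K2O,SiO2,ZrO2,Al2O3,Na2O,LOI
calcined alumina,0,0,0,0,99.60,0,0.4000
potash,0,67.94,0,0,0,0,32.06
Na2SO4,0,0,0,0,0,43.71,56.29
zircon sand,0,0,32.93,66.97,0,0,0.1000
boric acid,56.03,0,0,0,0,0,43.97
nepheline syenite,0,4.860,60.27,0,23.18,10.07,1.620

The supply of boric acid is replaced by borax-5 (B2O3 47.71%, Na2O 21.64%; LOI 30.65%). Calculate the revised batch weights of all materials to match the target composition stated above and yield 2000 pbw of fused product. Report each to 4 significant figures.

Every computation carries full precision from start to finish — values along the way appear with 4-significant-figure rounding on the page — a single rounding yields every reported figure; the derived quantities (yield, the totals, the six compositions, ignition loss, glass mass) are computed starting from the weights for 2000 pbw of glass at full precision precisely as stated by question or answer.
Per-oxide target masses for 2000 pbw fused product:
  B2O3: 4.639% × 2000 = 92.78 pbw
  K2O: 13.05% × 2000 = 261.0 pbw
  SiO2: 32.31% × 2000 = 646.2 pbw
  ZrO2: 14.92% × 2000 = 298.4 pbw
  Al2O3: 27.70% × 2000 = 554.0 pbw
  Na2O: 7.377% × 2000 = 147.5 pbw
Per-oxide balance check working from each reported weight, versus the basis set out (oxide sums agree with the targets inside rounding margins):
  B2O3: 194.5·0.4771 = 92.80 pbw (target 92.78 pbw)
  K2O: 324.9·0.6794 + 828.7·0.04860 = 261.0 pbw (target 261.0 pbw)
  SiO2: 445.6·0.3293 + 828.7·0.6027 = 646.2 pbw (target 646.2 pbw)
  ZrO2: 445.6·0.6697 = 298.4 pbw (target 298.4 pbw)
  Al2O3: 363.4·0.9960 + 828.7·0.2318 = 554.0 pbw (target 554.0 pbw)
  Na2O: 50.34·0.4371 + 194.5·0.2164 + 828.7·0.1007 = 147.5 pbw (target 147.5 pbw)
Glass-mass closure: total charge less LOI = 2000 pbw (the targets, summed, come to 2000 pbw; stated basis 2000 pbw — gaps are rounding artifacts).
Whole-batch sum: Σ batch = 2207 pbw; Σ batch·LOI gives LOI loss = 207.4 pbw; yield = glass ÷ total batch = 90.60%.

Revised batch per 2000 pbw fused product:
  calcined alumina: 363.4 pbw
  potash: 324.9 pbw
  Na2SO4: 50.34 pbw
  zircon sand: 445.6 pbw
  borax-5: 194.5 pbw
  nepheline syenite: 828.7 pbw
Total batch = 2207 pbw; LOI loss = 207.4 pbw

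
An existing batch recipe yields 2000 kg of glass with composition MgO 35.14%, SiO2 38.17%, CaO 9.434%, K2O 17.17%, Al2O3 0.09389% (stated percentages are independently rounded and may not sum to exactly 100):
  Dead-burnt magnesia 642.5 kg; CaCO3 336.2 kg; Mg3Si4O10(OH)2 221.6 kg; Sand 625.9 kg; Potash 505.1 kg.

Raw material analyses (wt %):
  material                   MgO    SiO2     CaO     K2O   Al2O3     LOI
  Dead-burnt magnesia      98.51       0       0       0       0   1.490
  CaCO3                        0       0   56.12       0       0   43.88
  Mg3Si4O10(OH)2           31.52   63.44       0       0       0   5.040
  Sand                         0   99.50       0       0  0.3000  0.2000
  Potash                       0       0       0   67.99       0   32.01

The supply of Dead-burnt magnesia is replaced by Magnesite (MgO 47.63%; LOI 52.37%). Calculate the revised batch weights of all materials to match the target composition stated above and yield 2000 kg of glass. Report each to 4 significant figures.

Revised batch per 2000 kg glass:
  Magnesite: 1329 kg
  CaCO3: 336.2 kg
  Mg3Si4O10(OH)2: 221.6 kg
  Sand: 625.9 kg
  Potash: 505.1 kg
Total batch = 3018 kg; LOI loss = 1018 kg

Rounding to four significant digits governs every intermediate as printed. The whole derivation carries full float precision through every step; every reported figure takes a single rounding — all derived quantities are recomputed at full float precision (net glass mass, ignition loss, yield, totals, the five compositions) using the weight values for 2000 kg of glass, as written in the problem or answer text.
Oxide-by-oxide targets in 2000 kg glass:
  MgO: 35.14% × 2000 = 702.8 kg
  SiO2: 38.17% × 2000 = 763.4 kg
  CaO: 9.434% × 2000 = 188.7 kg
  K2O: 17.17% × 2000 = 343.4 kg
  Al2O3: 0.09389% × 2000 = 1.878 kg
A balance pass over the oxides, from the weights as reported, against the basis in use (target by target, the sums agree net of answer rounding effects):
  MgO: 1329·0.4763 + 221.6·0.3152 = 702.9 kg (target 702.8 kg)
  SiO2: 221.6·0.6344 + 625.9·0.9950 = 763.4 kg (target 763.4 kg)
  CaO: 336.2·0.5612 = 188.7 kg (target 188.7 kg)
  K2O: 505.1·0.6799 = 343.4 kg (target 343.4 kg)
  Al2O3: 625.9·0.003000 = 1.878 kg (target 1.878 kg)
Glass-mass bookkeeping: total charge less LOI = 2000 kg (per-oxide target masses sum to 2000 kg; the stated basis being 2000 kg — differing by rounding only).
Total batch = Σ batch = 3018 kg; the LOI term Σ batch·LOI equals 1018 kg; glass ÷ batch gives a yield of 66.28%.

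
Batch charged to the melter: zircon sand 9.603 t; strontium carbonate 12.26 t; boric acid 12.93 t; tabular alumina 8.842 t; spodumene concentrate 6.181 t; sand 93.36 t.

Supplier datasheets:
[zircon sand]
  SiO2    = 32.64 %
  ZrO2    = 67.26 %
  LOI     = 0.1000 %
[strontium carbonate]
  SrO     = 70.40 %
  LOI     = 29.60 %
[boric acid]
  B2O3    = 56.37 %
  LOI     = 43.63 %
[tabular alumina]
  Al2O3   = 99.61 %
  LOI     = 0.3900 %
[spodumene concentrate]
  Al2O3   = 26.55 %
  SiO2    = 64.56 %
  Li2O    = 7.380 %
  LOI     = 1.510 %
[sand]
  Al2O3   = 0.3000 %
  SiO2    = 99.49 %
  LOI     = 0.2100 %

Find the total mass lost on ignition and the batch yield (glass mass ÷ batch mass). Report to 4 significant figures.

LOI loss = 9.604 t; glass = 133.6 t; yield = 93.29%

The whole derivation keeps exact precision throughout. In-progress results appear rounded off to 4 significant figures as written; each reported result includes exactly one rounding; the derived quantities (six oxide percentages, the totals, net glass mass, LOI, yield) are re-derived starting from the weights at 133.6 t of glass in exact precision exactly as shown in the question or the answer.
Per-material ignition loss:
  zircon sand: 9.603 × 0.001000 = 0.009603 t
  strontium carbonate: 12.26 × 0.2960 = 3.629 t
  boric acid: 12.93 × 0.4363 = 5.641 t
  tabular alumina: 8.842 × 0.003900 = 0.03448 t
  spodumene concentrate: 6.181 × 0.01510 = 0.09333 t
  sand: 93.36 × 0.002100 = 0.1961 t
Total LOI = 9.604 t
Glass = batch − LOI = 143.2 − 9.604 = 133.6 t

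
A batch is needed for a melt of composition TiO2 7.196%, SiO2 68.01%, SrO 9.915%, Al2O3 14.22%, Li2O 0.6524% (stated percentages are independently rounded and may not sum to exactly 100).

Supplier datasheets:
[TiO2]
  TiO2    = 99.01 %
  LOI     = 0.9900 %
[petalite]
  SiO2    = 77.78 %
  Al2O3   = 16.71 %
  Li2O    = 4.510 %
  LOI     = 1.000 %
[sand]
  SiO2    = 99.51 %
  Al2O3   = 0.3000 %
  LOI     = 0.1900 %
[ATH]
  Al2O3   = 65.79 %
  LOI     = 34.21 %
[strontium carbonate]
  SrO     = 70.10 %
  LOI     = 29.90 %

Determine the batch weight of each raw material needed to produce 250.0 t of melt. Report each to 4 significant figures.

Batch per 250.0 t melt:
  TiO2: 18.17 t
  petalite: 36.16 t
  sand: 142.6 t
  ATH: 44.20 t
  strontium carbonate: 35.36 t
Total batch = 276.5 t; LOI loss = 26.51 t; yield = 90.41%

The working math maintains full float precision from start to finish; working values appear (rounded to four significant figures) across the worked steps; each reported result carries a single rounding. Derived quantities, including net glass mass, ignition loss, the five compositions, the totals, the yield, are carried from the weighed amounts for 250.0 t of glass in full float precision as given in question or answer.
Target oxide masses per 250.0 t melt:
  TiO2: 7.196% × 250.0 = 17.99 t
  SiO2: 68.01% × 250.0 = 170.0 t
  SrO: 9.915% × 250.0 = 24.79 t
  Al2O3: 14.22% × 250.0 = 35.55 t
  Li2O: 0.6524% × 250.0 = 1.631 t
A balance pass over the oxides, using the reported weights, per the basis as stated (delivered sums recover each target net of answer rounding effects):
  TiO2: 18.17·0.9901 = 17.99 t (target 17.99 t)
  SiO2: 36.16·0.7778 + 142.6·0.9951 = 170.0 t (target 170.0 t)
  SrO: 35.36·0.7010 = 24.79 t (target 24.79 t)
  Al2O3: 36.16·0.1671 + 142.6·0.003000 + 44.20·0.6579 = 35.55 t (target 35.55 t)
  Li2O: 36.16·0.04510 = 1.631 t (target 1.631 t)
Auditing the glass mass value: net batch after ignition = 250.0 t (targets for the oxides total 250.0 t; basis as stated: 250.0 t — gaps are rounding artifacts).
Batch total: Σ batch = 276.5 t; the LOI term Σ batch·LOI equals 26.51 t; yield = glass ÷ total batch = 90.41%.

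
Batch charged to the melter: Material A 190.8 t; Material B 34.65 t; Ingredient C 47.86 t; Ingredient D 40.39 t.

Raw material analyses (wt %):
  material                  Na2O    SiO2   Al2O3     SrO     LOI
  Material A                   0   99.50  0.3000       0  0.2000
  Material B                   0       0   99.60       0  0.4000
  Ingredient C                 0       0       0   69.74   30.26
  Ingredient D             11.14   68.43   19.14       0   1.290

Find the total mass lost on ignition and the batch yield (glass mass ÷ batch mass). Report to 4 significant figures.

LOI loss = 15.52 t; glass = 298.2 t; yield = 95.05%

All internal work keeps full float precision end to end; in-progress results appear (rounded to four significant digits) at each printed step — a single rounding yields each reported result. The derived quantities are rebuilt in full precision (the totals, the four compositions, the yield, net glass mass, ignition loss) starting from the weights at 298.2 t of glass, exactly as shown in either problem or answer.
Each material's LOI contribution:
  Material A: 190.8 × 0.002000 = 0.3816 t
  Material B: 34.65 × 0.004000 = 0.1386 t
  Ingredient C: 47.86 × 0.3026 = 14.48 t
  Ingredient D: 40.39 × 0.01290 = 0.5210 t
Total LOI = 15.52 t
Glass = batch − LOI = 313.7 − 15.52 = 298.2 t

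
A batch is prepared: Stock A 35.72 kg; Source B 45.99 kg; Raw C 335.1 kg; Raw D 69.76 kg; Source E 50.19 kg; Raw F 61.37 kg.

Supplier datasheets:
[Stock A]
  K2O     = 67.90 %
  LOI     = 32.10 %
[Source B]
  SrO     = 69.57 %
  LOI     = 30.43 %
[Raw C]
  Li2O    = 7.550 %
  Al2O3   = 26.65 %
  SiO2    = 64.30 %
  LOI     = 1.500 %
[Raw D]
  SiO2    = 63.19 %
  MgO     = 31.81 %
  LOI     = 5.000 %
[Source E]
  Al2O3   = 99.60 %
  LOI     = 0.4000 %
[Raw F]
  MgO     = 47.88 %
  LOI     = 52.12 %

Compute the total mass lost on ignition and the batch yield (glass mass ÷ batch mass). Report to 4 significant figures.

The working math maintains full precision through the solve — working values are displayed, with 4-significant-figure rounding, when written out; every reported number takes exactly one rounding; all derived quantities (yield, ignition loss, totals, the six compositions, glass mass) are re-derived at full precision starting from the weights at 532.0 kg of glass, as given in question or answer.
LOI of each material in turn:
  Stock A: 35.72 × 0.3210 = 11.47 kg
  Source B: 45.99 × 0.3043 = 13.99 kg
  Raw C: 335.1 × 0.01500 = 5.027 kg
  Raw D: 69.76 × 0.05000 = 3.488 kg
  Source E: 50.19 × 0.004000 = 0.2008 kg
  Raw F: 61.37 × 0.5212 = 31.99 kg
Total LOI = 66.16 kg
Glass = batch − LOI = 598.1 − 66.16 = 532.0 kg

LOI loss = 66.16 kg; glass = 532.0 kg; yield = 88.94%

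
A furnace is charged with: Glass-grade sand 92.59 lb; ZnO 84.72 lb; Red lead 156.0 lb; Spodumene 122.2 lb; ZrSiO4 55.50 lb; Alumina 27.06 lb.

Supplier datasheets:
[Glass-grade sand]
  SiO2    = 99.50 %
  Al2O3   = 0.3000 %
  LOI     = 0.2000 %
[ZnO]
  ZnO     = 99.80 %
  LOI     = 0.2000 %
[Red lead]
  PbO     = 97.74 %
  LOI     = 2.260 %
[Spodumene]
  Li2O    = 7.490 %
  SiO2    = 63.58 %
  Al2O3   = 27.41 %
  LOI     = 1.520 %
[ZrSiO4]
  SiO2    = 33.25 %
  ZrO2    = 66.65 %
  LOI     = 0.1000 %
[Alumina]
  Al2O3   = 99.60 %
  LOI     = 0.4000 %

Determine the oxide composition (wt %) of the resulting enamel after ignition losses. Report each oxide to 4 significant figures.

All internal work carries full precision from start to finish — intermediates are printed rounded to 4 significant figures within the worked lines — exactly one rounding goes into every reported figure; derived quantities (the totals, ignition loss, six oxide percentages, net glass mass, yield) are rebuilt from the weighed amounts per 532.2 lb of glass at full float precision, exactly as printed in problem or answer.
What the batch supplies per oxide:
  ZnO: 84.72·0.9980 = 84.55 lb
  PbO: 156.0·0.9774 = 152.5 lb
  Li2O: 122.2·0.07490 = 9.153 lb
  SiO2: 92.59·0.9950 + 122.2·0.6358 + 55.50·0.3325 = 188.3 lb
  ZrO2: 55.50·0.6665 = 36.99 lb
  Al2O3: 92.59·0.003000 + 122.2·0.2741 + 27.06·0.9960 = 60.72 lb
LOI: 92.59·0.002000 + 84.72·0.002000 + 156.0·0.02260 + 122.2·0.01520 + 55.50·0.001000 + 27.06·0.004000 = 5.901 lb
Net of LOI, the glass mass = 538.1 − 5.901 = 532.2 lb (= the summed oxide contributions)
each oxide over glass, ×100, is wt %

Glass mass = 532.2 lb (batch 538.1 − LOI 5.901).
Composition: ZnO 15.89%, PbO 28.65%, Li2O 1.720%, SiO2 35.38%, ZrO2 6.951%, Al2O3 11.41%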